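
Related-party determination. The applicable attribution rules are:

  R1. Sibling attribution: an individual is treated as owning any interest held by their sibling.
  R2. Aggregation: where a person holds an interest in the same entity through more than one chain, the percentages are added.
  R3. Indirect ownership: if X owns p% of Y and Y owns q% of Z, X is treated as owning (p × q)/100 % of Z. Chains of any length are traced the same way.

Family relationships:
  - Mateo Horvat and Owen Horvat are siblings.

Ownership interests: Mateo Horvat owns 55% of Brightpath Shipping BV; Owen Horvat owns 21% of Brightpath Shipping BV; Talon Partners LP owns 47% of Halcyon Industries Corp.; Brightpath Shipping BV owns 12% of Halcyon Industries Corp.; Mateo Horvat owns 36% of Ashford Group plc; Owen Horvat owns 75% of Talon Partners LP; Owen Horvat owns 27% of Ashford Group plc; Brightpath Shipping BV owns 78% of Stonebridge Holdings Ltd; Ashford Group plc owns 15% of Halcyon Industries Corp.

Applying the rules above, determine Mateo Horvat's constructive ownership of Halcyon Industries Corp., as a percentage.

By sibling attribution (R1), Mateo Horvat is treated as also owning Owen Horvat's interest in Brightpath Shipping BV, giving 55% + 21% = 76%.
By sibling attribution (R1), Mateo Horvat is treated as also owning Owen Horvat's interest in Ashford Group plc, giving 36% + 27% = 63%.
By sibling attribution (R1), Mateo Horvat is treated as owning Owen Horvat's 75% interest in Talon Partners LP.
Chain via Brightpath Shipping BV (R3): 76% × 12% = 9.12% of Halcyon Industries Corp.
Chain via Ashford Group plc (R3): 63% × 15% = 9.45% of Halcyon Industries Corp.
Chain via Talon Partners LP (R3): 75% × 47% = 35.25% of Halcyon Industries Corp.
Aggregating (R2): 9.12% + 9.45% + 35.25% = 53.82%.

53.82%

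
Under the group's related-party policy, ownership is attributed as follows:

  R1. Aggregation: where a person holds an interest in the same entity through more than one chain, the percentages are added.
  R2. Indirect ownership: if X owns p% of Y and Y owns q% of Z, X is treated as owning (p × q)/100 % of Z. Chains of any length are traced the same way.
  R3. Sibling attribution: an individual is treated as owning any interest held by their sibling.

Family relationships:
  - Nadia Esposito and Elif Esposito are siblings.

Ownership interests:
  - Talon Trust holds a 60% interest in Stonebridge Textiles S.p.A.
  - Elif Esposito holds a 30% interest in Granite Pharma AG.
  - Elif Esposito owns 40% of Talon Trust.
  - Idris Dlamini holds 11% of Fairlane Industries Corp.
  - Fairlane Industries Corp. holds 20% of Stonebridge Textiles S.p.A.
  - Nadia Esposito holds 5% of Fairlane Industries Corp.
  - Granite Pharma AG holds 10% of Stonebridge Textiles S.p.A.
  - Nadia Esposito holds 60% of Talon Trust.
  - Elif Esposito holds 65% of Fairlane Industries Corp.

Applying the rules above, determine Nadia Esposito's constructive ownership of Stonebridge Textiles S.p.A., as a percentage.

77%

By sibling attribution (R3), Nadia Esposito is treated as also owning Elif Esposito's interest in Fairlane Industries Corp, giving 5% + 65% = 70%.
By sibling attribution (R3), Nadia Esposito is treated as also owning Elif Esposito's interest in Talon Trust, giving 60% + 40% = 100%.
By sibling attribution (R3), Nadia Esposito is treated as owning Elif Esposito's 30% interest in Granite Pharma AG.
Chain via Fairlane Industries Corp. (R2): 70% × 20% = 14% of Stonebridge Textiles S.p.A.
Chain via Talon Trust (R2): 100% × 60% = 60% of Stonebridge Textiles S.p.A.
Chain via Granite Pharma AG (R2): 30% × 10% = 3% of Stonebridge Textiles S.p.A.
Aggregating (R1): 14% + 60% + 3% = 77%.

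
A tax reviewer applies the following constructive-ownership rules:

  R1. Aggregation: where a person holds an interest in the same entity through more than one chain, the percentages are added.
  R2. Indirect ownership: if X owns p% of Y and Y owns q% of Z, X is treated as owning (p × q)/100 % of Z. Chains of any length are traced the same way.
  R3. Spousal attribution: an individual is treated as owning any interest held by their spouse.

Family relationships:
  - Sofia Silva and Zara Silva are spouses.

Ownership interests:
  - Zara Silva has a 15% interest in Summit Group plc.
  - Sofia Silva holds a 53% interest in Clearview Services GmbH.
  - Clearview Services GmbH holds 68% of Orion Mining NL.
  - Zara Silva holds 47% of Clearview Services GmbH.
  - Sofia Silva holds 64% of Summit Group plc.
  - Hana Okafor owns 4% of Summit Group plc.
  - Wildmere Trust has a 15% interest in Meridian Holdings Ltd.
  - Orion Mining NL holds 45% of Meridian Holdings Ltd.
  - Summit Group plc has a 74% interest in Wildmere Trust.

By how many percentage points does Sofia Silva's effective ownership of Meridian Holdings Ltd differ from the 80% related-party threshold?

By spousal attribution (R3), Sofia Silva is treated as also owning Zara Silva's interest in Clearview Services GmbH, giving 53% + 47% = 100%.
By spousal attribution (R3), Sofia Silva is treated as also owning Zara Silva's interest in Summit Group plc, giving 64% + 15% = 79%.
Chain via Clearview Services GmbH → Orion Mining NL (R2): 100% × 68% × 45% = 30.6% of Meridian Holdings Ltd.
Chain via Summit Group plc → Wildmere Trust (R2): 79% × 74% × 15% = 8.769% of Meridian Holdings Ltd.
Aggregating (R1): 30.6% + 8.769% = 39.369%.
39.369% falls short of the 80% threshold by 40.631 percentage points.

40.631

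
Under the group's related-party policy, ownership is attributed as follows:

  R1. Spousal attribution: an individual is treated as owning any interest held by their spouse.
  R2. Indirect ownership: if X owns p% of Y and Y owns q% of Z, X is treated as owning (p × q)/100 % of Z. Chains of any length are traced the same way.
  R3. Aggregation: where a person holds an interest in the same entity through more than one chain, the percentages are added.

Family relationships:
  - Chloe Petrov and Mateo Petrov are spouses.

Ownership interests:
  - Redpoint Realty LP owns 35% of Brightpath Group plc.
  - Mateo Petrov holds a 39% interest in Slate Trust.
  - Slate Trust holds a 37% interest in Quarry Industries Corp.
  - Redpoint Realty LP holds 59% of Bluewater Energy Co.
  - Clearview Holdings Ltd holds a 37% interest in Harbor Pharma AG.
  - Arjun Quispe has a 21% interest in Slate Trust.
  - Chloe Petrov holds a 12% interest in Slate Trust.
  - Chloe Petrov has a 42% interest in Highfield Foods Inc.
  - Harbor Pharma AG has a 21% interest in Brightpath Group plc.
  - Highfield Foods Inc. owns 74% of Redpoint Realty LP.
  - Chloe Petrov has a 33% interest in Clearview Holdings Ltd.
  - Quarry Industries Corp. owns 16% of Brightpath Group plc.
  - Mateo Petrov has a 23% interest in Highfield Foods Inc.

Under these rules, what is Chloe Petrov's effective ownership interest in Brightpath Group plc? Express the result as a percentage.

By spousal attribution (R1), Chloe Petrov is treated as also owning Mateo Petrov's interest in Slate Trust, giving 12% + 39% = 51%.
By spousal attribution (R1), Chloe Petrov is treated as also owning Mateo Petrov's interest in Highfield Foods Inc, giving 42% + 23% = 65%.
Chain via Clearview Holdings Ltd → Harbor Pharma AG (R2): 33% × 37% × 21% = 2.5641% of Brightpath Group plc.
Chain via Slate Trust → Quarry Industries Corp. (R2): 51% × 37% × 16% = 3.0192% of Brightpath Group plc.
Chain via Highfield Foods Inc. → Redpoint Realty LP (R2): 65% × 74% × 35% = 16.835% of Brightpath Group plc.
Aggregating (R3): 2.5641% + 3.0192% + 16.835% = 22.4183%.

22.4183%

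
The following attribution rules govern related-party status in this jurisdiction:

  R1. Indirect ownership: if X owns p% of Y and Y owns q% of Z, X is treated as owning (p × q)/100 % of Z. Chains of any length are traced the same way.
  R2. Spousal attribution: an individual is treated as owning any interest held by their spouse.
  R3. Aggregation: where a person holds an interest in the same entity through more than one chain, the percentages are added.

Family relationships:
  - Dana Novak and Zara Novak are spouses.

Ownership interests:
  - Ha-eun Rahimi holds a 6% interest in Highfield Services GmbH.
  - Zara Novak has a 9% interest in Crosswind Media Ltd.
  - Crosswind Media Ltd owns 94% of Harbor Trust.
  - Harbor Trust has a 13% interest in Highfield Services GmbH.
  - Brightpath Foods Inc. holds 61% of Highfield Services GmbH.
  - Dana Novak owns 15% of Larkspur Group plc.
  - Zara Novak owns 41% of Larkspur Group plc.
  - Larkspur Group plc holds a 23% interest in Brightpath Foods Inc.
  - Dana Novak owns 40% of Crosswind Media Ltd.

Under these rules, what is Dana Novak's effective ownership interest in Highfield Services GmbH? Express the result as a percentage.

13.8446%

By spousal attribution (R2), Dana Novak is treated as also owning Zara Novak's interest in Larkspur Group plc, giving 15% + 41% = 56%.
By spousal attribution (R2), Dana Novak is treated as also owning Zara Novak's interest in Crosswind Media Ltd, giving 40% + 9% = 49%.
Chain via Larkspur Group plc → Brightpath Foods Inc. (R1): 56% × 23% × 61% = 7.8568% of Highfield Services GmbH.
Chain via Crosswind Media Ltd → Harbor Trust (R1): 49% × 94% × 13% = 5.9878% of Highfield Services GmbH.
Aggregating (R3): 7.8568% + 5.9878% = 13.8446%.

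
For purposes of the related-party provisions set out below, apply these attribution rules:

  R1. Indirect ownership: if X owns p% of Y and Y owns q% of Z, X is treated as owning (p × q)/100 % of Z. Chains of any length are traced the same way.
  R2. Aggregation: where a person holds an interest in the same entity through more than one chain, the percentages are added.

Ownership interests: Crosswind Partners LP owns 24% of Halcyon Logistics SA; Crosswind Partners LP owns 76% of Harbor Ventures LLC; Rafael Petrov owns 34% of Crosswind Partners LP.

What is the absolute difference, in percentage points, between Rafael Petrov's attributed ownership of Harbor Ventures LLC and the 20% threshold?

Chain via Crosswind Partners LP (R1): 34% × 76% = 25.84% of Harbor Ventures LLC.
25.84% exceeds the 20% threshold by 5.84 percentage points.

5.84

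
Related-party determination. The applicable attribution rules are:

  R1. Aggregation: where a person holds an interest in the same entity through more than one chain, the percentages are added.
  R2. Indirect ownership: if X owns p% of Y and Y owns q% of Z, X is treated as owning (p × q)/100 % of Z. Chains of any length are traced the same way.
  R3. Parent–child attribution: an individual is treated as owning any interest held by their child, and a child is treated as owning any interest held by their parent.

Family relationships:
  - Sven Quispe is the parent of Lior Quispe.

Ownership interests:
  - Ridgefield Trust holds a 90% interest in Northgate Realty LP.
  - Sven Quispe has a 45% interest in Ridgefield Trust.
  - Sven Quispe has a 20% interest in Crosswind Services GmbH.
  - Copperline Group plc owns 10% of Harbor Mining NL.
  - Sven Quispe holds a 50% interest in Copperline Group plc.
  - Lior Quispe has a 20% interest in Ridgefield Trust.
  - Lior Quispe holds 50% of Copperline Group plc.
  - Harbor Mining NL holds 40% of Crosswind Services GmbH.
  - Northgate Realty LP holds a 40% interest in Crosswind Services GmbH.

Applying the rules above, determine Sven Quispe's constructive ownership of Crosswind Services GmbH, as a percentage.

47.4%

By parent–child attribution (R3), Sven Quispe is treated as also owning Lior Quispe's interest in Copperline Group plc, giving 50% + 50% = 100%.
By parent–child attribution (R3), Sven Quispe is treated as also owning Lior Quispe's interest in Ridgefield Trust, giving 45% + 20% = 65%.
Chain via Copperline Group plc → Harbor Mining NL (R2): 100% × 10% × 40% = 4% of Crosswind Services GmbH.
Chain via Ridgefield Trust → Northgate Realty LP (R2): 65% × 90% × 40% = 23.4% of Crosswind Services GmbH.
Direct interest in Crosswind Services GmbH: 20%.
Aggregating (R1): 4% + 23.4% + 20% = 47.4%.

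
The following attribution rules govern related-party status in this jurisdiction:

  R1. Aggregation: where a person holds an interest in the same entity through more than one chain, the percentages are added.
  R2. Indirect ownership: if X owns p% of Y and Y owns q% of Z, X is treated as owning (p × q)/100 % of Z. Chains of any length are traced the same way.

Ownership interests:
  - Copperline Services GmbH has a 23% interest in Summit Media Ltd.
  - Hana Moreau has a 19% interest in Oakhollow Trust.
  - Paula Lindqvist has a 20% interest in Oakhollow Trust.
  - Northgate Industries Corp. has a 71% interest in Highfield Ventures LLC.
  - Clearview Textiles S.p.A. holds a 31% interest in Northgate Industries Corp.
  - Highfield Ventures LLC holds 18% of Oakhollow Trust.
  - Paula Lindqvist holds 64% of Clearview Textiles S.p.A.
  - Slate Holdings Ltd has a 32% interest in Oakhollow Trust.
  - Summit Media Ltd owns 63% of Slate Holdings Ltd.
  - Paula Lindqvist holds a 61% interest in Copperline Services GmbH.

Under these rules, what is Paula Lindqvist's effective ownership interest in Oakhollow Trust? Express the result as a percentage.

25.364%

Chain via Clearview Textiles S.p.A. → Northgate Industries Corp. → Highfield Ventures LLC (R2): 64% × 31% × 71% × 18% = 2.535552% of Oakhollow Trust.
Chain via Copperline Services GmbH → Summit Media Ltd → Slate Holdings Ltd (R2): 61% × 23% × 63% × 32% = 2.828448% of Oakhollow Trust.
Direct interest in Oakhollow Trust: 20%.
Aggregating (R1): 2.535552% + 2.828448% + 20% = 25.364%.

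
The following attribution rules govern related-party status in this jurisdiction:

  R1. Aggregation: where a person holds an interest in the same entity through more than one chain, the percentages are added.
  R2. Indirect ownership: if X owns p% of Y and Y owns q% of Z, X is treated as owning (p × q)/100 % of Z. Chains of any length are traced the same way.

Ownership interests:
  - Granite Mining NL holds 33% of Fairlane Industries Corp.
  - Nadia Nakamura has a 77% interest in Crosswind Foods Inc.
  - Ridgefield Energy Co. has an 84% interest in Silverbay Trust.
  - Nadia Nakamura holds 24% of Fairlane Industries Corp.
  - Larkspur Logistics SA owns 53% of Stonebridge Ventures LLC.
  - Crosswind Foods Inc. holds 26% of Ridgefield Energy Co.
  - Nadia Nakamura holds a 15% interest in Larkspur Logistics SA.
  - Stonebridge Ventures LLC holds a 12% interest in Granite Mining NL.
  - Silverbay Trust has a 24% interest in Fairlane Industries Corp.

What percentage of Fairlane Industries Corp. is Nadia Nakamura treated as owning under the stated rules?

Chain via Crosswind Foods Inc. → Ridgefield Energy Co. → Silverbay Trust (R2): 77% × 26% × 84% × 24% = 4.036032% of Fairlane Industries Corp.
Chain via Larkspur Logistics SA → Stonebridge Ventures LLC → Granite Mining NL (R2): 15% × 53% × 12% × 33% = 0.31482% of Fairlane Industries Corp.
Direct interest in Fairlane Industries Corp: 24%.
Aggregating (R1): 4.036032% + 0.31482% + 24% = 28.350852%.

28.350852%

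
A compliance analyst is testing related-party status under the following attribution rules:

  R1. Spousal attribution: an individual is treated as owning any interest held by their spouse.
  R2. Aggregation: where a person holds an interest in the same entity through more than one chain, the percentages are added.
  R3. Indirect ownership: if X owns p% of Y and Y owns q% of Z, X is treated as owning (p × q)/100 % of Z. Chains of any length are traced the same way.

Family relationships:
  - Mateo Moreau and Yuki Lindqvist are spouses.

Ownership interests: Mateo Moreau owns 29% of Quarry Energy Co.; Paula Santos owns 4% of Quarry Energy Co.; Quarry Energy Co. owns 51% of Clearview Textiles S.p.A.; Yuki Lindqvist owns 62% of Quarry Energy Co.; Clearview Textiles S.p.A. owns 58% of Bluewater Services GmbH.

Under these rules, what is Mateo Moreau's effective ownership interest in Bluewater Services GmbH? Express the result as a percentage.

By spousal attribution (R1), Mateo Moreau is treated as also owning Yuki Lindqvist's interest in Quarry Energy Co, giving 29% + 62% = 91%.
Chain via Quarry Energy Co. → Clearview Textiles S.p.A. (R3): 91% × 51% × 58% = 26.9178% of Bluewater Services GmbH.

26.9178%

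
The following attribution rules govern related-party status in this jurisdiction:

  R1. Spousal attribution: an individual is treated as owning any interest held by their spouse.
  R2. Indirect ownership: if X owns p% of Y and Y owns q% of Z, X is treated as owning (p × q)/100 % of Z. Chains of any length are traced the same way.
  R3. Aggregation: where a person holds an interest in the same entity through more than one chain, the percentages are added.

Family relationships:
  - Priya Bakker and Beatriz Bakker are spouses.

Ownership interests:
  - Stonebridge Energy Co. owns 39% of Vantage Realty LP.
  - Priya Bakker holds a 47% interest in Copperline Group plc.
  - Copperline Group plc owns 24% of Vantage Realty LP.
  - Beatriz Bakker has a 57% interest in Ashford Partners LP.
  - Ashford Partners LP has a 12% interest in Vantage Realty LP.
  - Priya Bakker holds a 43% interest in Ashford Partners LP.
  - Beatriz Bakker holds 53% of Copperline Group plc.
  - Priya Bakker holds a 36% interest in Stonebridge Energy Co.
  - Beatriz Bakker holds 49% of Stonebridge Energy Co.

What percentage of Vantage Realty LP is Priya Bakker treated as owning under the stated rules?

69.15%

By spousal attribution (R1), Priya Bakker is treated as also owning Beatriz Bakker's interest in Stonebridge Energy Co, giving 36% + 49% = 85%.
By spousal attribution (R1), Priya Bakker is treated as also owning Beatriz Bakker's interest in Copperline Group plc, giving 47% + 53% = 100%.
By spousal attribution (R1), Priya Bakker is treated as also owning Beatriz Bakker's interest in Ashford Partners LP, giving 43% + 57% = 100%.
Chain via Stonebridge Energy Co. (R2): 85% × 39% = 33.15% of Vantage Realty LP.
Chain via Copperline Group plc (R2): 100% × 24% = 24% of Vantage Realty LP.
Chain via Ashford Partners LP (R2): 100% × 12% = 12% of Vantage Realty LP.
Aggregating (R3): 33.15% + 24% + 12% = 69.15%.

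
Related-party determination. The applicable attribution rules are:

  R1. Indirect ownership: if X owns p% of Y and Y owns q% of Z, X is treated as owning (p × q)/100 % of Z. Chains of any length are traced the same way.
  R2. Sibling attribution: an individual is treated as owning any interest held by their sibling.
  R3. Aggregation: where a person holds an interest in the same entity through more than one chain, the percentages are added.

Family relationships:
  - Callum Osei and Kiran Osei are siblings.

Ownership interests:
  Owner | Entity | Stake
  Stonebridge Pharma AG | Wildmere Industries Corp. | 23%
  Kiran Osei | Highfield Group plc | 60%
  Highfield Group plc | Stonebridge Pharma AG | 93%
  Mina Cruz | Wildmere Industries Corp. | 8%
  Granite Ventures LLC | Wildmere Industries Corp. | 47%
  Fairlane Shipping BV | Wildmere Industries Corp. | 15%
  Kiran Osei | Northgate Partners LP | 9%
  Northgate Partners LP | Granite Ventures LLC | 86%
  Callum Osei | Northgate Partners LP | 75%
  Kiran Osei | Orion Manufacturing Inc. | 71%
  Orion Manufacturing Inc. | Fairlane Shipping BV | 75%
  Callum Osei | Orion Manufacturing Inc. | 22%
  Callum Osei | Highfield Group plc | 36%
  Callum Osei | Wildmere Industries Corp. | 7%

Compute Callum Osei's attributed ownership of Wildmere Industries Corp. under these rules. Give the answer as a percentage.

By sibling attribution (R2), Callum Osei is treated as also owning Kiran Osei's interest in Orion Manufacturing Inc, giving 22% + 71% = 93%.
By sibling attribution (R2), Callum Osei is treated as also owning Kiran Osei's interest in Northgate Partners LP, giving 75% + 9% = 84%.
By sibling attribution (R2), Callum Osei is treated as also owning Kiran Osei's interest in Highfield Group plc, giving 36% + 60% = 96%.
Chain via Orion Manufacturing Inc. → Fairlane Shipping BV (R1): 93% × 75% × 15% = 10.4625% of Wildmere Industries Corp.
Chain via Northgate Partners LP → Granite Ventures LLC (R1): 84% × 86% × 47% = 33.9528% of Wildmere Industries Corp.
Chain via Highfield Group plc → Stonebridge Pharma AG (R1): 96% × 93% × 23% = 20.5344% of Wildmere Industries Corp.
Direct interest in Wildmere Industries Corp: 7%.
Aggregating (R3): 10.4625% + 33.9528% + 20.5344% + 7% = 71.9497%.

71.9497%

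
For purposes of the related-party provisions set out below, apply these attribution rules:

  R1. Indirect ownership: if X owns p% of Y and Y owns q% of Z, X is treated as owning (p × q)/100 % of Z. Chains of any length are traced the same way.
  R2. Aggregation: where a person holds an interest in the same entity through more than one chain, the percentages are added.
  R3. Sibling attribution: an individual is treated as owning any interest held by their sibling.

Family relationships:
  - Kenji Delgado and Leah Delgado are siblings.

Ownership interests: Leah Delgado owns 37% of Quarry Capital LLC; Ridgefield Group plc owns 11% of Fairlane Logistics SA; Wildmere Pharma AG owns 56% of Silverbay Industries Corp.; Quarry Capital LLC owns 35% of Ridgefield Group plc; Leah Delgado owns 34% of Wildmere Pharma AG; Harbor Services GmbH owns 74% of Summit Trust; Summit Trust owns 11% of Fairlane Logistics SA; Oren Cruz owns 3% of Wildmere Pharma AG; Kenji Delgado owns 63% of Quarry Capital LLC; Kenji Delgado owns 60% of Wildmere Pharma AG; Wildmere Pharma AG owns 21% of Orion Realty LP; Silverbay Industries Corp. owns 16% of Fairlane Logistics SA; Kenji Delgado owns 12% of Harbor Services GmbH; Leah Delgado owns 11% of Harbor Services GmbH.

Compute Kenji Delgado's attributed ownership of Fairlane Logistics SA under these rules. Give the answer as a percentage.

14.1446%

By sibling attribution (R3), Kenji Delgado is treated as also owning Leah Delgado's interest in Quarry Capital LLC, giving 63% + 37% = 100%.
By sibling attribution (R3), Kenji Delgado is treated as also owning Leah Delgado's interest in Harbor Services GmbH, giving 12% + 11% = 23%.
By sibling attribution (R3), Kenji Delgado is treated as also owning Leah Delgado's interest in Wildmere Pharma AG, giving 60% + 34% = 94%.
Chain via Quarry Capital LLC → Ridgefield Group plc (R1): 100% × 35% × 11% = 3.85% of Fairlane Logistics SA.
Chain via Harbor Services GmbH → Summit Trust (R1): 23% × 74% × 11% = 1.8722% of Fairlane Logistics SA.
Chain via Wildmere Pharma AG → Silverbay Industries Corp. (R1): 94% × 56% × 16% = 8.4224% of Fairlane Logistics SA.
Aggregating (R2): 3.85% + 1.8722% + 8.4224% = 14.1446%.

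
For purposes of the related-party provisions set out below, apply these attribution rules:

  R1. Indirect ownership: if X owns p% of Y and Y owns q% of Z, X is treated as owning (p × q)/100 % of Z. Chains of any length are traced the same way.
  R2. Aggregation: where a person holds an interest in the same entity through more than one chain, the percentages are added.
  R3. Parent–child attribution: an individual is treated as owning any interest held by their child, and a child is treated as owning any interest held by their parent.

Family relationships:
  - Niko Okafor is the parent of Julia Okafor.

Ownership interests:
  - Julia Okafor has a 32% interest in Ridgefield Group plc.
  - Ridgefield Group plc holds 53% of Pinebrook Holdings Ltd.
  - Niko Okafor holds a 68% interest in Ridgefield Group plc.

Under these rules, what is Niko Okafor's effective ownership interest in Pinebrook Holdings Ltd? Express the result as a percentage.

53%

By parent–child attribution (R3), Niko Okafor is treated as also owning Julia Okafor's interest in Ridgefield Group plc, giving 68% + 32% = 100%.
Chain via Ridgefield Group plc (R1): 100% × 53% = 53% of Pinebrook Holdings Ltd.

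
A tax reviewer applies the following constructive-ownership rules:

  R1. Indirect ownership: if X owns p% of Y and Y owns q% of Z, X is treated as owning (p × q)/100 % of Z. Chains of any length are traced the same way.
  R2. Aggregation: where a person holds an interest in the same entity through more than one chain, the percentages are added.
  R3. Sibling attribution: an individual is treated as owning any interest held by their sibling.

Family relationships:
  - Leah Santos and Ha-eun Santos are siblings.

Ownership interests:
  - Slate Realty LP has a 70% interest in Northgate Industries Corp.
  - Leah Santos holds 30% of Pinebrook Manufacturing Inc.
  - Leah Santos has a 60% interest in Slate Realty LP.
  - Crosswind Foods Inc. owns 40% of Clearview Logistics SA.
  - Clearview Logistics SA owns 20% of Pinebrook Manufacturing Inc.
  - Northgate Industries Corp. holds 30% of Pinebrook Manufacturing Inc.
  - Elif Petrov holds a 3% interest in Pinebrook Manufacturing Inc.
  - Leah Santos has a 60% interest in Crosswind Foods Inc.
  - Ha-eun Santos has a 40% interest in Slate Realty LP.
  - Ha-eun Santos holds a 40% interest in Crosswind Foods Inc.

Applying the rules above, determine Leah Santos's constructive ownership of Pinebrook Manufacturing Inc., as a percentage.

By sibling attribution (R3), Leah Santos is treated as also owning Ha-eun Santos's interest in Crosswind Foods Inc, giving 60% + 40% = 100%.
By sibling attribution (R3), Leah Santos is treated as also owning Ha-eun Santos's interest in Slate Realty LP, giving 60% + 40% = 100%.
Chain via Crosswind Foods Inc. → Clearview Logistics SA (R1): 100% × 40% × 20% = 8% of Pinebrook Manufacturing Inc.
Chain via Slate Realty LP → Northgate Industries Corp. (R1): 100% × 70% × 30% = 21% of Pinebrook Manufacturing Inc.
Direct interest in Pinebrook Manufacturing Inc: 30%.
Aggregating (R2): 8% + 21% + 30% = 59%.

59%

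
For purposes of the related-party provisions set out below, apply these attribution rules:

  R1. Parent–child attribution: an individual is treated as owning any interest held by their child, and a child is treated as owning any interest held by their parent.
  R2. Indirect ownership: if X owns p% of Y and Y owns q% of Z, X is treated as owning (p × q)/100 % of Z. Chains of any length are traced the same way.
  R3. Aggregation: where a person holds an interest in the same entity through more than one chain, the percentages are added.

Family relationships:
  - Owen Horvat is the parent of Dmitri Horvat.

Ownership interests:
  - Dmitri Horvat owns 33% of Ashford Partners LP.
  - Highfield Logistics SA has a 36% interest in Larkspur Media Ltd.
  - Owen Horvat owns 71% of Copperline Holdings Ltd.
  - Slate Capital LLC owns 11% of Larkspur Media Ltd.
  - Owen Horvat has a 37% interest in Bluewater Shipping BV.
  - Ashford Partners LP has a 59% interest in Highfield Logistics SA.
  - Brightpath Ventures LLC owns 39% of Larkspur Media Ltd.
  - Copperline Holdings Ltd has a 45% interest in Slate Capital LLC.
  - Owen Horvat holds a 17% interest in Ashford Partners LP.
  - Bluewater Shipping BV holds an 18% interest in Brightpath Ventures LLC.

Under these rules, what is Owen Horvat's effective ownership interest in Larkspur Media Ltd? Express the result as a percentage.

16.7319%

By parent–child attribution (R1), Owen Horvat is treated as also owning Dmitri Horvat's interest in Ashford Partners LP, giving 17% + 33% = 50%.
Chain via Bluewater Shipping BV → Brightpath Ventures LLC (R2): 37% × 18% × 39% = 2.5974% of Larkspur Media Ltd.
Chain via Ashford Partners LP → Highfield Logistics SA (R2): 50% × 59% × 36% = 10.62% of Larkspur Media Ltd.
Chain via Copperline Holdings Ltd → Slate Capital LLC (R2): 71% × 45% × 11% = 3.5145% of Larkspur Media Ltd.
Aggregating (R3): 2.5974% + 10.62% + 3.5145% = 16.7319%.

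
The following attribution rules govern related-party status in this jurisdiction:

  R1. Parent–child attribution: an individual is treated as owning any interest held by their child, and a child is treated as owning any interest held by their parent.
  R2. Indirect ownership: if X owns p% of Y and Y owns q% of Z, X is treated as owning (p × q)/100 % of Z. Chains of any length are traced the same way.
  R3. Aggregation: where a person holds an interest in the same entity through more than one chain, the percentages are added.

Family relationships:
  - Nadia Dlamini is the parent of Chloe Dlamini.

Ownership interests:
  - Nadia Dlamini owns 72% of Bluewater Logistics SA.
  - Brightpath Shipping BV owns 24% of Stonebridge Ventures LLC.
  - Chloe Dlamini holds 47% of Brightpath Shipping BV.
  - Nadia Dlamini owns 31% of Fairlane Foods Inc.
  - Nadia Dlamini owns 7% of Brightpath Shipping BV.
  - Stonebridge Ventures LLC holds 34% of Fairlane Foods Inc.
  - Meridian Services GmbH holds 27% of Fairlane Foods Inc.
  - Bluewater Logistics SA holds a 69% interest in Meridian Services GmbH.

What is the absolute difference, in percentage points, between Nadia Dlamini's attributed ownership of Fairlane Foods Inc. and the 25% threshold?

By parent–child attribution (R1), Nadia Dlamini is treated as also owning Chloe Dlamini's interest in Brightpath Shipping BV, giving 7% + 47% = 54%.
Chain via Brightpath Shipping BV → Stonebridge Ventures LLC (R2): 54% × 24% × 34% = 4.4064% of Fairlane Foods Inc.
Chain via Bluewater Logistics SA → Meridian Services GmbH (R2): 72% × 69% × 27% = 13.4136% of Fairlane Foods Inc.
Direct interest in Fairlane Foods Inc: 31%.
Aggregating (R3): 4.4064% + 13.4136% + 31% = 48.82%.
48.82% exceeds the 25% threshold by 23.82 percentage points.

23.82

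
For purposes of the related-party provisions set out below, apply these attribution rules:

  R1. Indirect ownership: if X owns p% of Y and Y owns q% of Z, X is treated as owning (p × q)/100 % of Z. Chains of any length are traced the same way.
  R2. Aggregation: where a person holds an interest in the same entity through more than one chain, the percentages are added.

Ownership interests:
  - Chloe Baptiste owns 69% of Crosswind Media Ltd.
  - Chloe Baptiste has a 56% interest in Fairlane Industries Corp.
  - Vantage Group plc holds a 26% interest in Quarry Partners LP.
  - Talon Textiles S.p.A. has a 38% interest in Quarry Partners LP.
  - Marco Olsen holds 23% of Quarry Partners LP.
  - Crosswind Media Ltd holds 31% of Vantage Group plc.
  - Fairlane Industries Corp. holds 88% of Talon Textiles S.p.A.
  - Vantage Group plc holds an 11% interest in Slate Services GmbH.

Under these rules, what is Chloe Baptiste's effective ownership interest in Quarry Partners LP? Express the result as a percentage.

24.2878%

Chain via Fairlane Industries Corp. → Talon Textiles S.p.A. (R1): 56% × 88% × 38% = 18.7264% of Quarry Partners LP.
Chain via Crosswind Media Ltd → Vantage Group plc (R1): 69% × 31% × 26% = 5.5614% of Quarry Partners LP.
Aggregating (R2): 18.7264% + 5.5614% = 24.2878%.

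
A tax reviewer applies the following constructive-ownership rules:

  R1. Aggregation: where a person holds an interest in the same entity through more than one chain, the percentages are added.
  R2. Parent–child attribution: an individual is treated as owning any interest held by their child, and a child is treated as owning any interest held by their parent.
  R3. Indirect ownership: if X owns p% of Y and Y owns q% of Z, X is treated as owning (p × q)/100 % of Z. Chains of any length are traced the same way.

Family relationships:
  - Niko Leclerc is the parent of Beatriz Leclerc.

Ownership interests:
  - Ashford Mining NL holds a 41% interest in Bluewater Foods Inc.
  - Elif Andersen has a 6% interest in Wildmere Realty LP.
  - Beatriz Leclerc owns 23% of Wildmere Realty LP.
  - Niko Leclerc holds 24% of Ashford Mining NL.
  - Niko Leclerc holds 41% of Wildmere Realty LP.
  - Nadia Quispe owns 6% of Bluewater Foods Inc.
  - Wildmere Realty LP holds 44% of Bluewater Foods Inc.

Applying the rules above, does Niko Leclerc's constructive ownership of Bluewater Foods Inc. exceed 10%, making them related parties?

Yes

By parent–child attribution (R2), Niko Leclerc is treated as also owning Beatriz Leclerc's interest in Wildmere Realty LP, giving 41% + 23% = 64%.
Chain via Wildmere Realty LP (R3): 64% × 44% = 28.16% of Bluewater Foods Inc.
Chain via Ashford Mining NL (R3): 24% × 41% = 9.84% of Bluewater Foods Inc.
Aggregating (R1): 28.16% + 9.84% = 38%.
38% exceeds the 10% threshold, so Niko is a related party to Bluewater Foods Inc.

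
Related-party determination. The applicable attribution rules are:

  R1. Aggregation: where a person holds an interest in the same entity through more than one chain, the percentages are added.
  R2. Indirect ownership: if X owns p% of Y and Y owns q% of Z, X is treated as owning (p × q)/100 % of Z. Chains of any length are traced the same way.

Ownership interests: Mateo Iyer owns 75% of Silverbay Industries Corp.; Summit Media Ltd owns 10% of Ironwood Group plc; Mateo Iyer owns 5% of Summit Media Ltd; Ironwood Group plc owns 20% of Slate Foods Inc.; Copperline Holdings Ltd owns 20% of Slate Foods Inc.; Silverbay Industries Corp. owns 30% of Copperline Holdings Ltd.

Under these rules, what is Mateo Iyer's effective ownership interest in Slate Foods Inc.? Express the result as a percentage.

4.6%

Chain via Silverbay Industries Corp. → Copperline Holdings Ltd (R2): 75% × 30% × 20% = 4.5% of Slate Foods Inc.
Chain via Summit Media Ltd → Ironwood Group plc (R2): 5% × 10% × 20% = 0.1% of Slate Foods Inc.
Aggregating (R1): 4.5% + 0.1% = 4.6%.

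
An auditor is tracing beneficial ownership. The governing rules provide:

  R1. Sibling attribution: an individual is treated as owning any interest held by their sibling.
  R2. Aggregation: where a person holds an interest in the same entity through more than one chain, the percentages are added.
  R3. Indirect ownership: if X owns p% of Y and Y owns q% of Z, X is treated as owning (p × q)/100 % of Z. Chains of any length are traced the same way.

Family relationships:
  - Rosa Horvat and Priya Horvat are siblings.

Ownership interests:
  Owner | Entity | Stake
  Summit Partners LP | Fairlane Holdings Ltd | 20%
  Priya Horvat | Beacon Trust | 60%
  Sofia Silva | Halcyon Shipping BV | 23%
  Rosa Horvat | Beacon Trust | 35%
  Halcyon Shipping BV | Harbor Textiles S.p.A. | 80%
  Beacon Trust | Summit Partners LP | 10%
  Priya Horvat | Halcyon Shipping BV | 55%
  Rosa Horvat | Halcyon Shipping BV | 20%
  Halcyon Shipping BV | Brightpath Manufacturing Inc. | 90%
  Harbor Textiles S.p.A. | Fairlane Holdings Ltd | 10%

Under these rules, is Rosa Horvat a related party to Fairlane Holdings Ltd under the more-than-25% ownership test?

By sibling attribution (R1), Rosa Horvat is treated as also owning Priya Horvat's interest in Beacon Trust, giving 35% + 60% = 95%.
By sibling attribution (R1), Rosa Horvat is treated as also owning Priya Horvat's interest in Halcyon Shipping BV, giving 20% + 55% = 75%.
Chain via Beacon Trust → Summit Partners LP (R3): 95% × 10% × 20% = 1.9% of Fairlane Holdings Ltd.
Chain via Halcyon Shipping BV → Harbor Textiles S.p.A. (R3): 75% × 80% × 10% = 6% of Fairlane Holdings Ltd.
Aggregating (R2): 1.9% + 6% = 7.9%.
7.9% does not exceed the 25% threshold, so Rosa is not a related party to Fairlane Holdings Ltd.

No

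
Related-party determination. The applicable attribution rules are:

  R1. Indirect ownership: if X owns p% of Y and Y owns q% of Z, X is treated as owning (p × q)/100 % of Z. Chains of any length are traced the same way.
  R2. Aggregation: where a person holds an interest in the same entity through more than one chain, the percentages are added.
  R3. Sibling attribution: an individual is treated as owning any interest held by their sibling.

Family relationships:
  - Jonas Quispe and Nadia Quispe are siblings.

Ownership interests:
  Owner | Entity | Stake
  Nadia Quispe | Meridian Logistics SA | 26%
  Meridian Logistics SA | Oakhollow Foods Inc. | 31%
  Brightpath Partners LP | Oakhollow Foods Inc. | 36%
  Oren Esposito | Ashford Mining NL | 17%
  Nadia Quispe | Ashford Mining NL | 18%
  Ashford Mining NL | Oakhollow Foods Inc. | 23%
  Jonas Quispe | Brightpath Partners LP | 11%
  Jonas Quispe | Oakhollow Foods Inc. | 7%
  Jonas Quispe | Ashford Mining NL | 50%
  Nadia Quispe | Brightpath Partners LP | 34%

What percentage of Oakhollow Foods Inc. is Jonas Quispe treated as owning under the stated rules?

By sibling attribution (R3), Jonas Quispe is treated as also owning Nadia Quispe's interest in Brightpath Partners LP, giving 11% + 34% = 45%.
By sibling attribution (R3), Jonas Quispe is treated as also owning Nadia Quispe's interest in Ashford Mining NL, giving 50% + 18% = 68%.
By sibling attribution (R3), Jonas Quispe is treated as owning Nadia Quispe's 26% interest in Meridian Logistics SA.
Chain via Brightpath Partners LP (R1): 45% × 36% = 16.2% of Oakhollow Foods Inc.
Chain via Ashford Mining NL (R1): 68% × 23% = 15.64% of Oakhollow Foods Inc.
Direct interest in Oakhollow Foods Inc: 7%.
Chain via Meridian Logistics SA (R1): 26% × 31% = 8.06% of Oakhollow Foods Inc.
Aggregating (R2): 16.2% + 15.64% + 7% + 8.06% = 46.9%.

46.9%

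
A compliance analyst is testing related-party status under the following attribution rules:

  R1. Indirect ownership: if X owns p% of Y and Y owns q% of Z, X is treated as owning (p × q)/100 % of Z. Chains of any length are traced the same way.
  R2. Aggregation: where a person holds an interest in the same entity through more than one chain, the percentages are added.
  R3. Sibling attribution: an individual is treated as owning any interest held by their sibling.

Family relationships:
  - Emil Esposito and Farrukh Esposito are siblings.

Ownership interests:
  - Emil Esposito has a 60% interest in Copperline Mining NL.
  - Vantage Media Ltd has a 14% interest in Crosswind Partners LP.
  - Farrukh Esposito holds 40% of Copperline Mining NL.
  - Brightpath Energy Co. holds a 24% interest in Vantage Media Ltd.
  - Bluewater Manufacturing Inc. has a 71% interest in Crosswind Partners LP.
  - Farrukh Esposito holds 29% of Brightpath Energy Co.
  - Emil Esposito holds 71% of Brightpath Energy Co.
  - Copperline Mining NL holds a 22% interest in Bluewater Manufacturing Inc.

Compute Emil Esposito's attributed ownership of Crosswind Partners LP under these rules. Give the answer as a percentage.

18.98%

By sibling attribution (R3), Emil Esposito is treated as also owning Farrukh Esposito's interest in Copperline Mining NL, giving 60% + 40% = 100%.
By sibling attribution (R3), Emil Esposito is treated as also owning Farrukh Esposito's interest in Brightpath Energy Co, giving 71% + 29% = 100%.
Chain via Copperline Mining NL → Bluewater Manufacturing Inc. (R1): 100% × 22% × 71% = 15.62% of Crosswind Partners LP.
Chain via Brightpath Energy Co. → Vantage Media Ltd (R1): 100% × 24% × 14% = 3.36% of Crosswind Partners LP.
Aggregating (R2): 15.62% + 3.36% = 18.98%.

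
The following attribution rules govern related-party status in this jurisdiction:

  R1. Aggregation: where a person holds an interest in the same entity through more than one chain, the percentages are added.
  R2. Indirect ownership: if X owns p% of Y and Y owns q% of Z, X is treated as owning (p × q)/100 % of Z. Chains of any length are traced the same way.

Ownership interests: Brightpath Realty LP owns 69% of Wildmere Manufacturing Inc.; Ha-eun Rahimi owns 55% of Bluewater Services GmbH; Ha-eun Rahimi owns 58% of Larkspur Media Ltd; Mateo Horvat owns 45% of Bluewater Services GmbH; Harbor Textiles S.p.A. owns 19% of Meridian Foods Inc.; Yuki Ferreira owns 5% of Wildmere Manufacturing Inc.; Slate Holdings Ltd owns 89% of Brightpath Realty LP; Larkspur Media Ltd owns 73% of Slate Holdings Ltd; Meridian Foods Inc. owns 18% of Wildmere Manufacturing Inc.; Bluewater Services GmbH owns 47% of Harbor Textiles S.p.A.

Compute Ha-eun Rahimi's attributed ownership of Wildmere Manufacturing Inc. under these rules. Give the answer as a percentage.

Chain via Bluewater Services GmbH → Harbor Textiles S.p.A. → Meridian Foods Inc. (R2): 55% × 47% × 19% × 18% = 0.88407% of Wildmere Manufacturing Inc.
Chain via Larkspur Media Ltd → Slate Holdings Ltd → Brightpath Realty LP (R2): 58% × 73% × 89% × 69% = 26.000994% of Wildmere Manufacturing Inc.
Aggregating (R1): 0.88407% + 26.000994% = 26.885064%.

26.885064%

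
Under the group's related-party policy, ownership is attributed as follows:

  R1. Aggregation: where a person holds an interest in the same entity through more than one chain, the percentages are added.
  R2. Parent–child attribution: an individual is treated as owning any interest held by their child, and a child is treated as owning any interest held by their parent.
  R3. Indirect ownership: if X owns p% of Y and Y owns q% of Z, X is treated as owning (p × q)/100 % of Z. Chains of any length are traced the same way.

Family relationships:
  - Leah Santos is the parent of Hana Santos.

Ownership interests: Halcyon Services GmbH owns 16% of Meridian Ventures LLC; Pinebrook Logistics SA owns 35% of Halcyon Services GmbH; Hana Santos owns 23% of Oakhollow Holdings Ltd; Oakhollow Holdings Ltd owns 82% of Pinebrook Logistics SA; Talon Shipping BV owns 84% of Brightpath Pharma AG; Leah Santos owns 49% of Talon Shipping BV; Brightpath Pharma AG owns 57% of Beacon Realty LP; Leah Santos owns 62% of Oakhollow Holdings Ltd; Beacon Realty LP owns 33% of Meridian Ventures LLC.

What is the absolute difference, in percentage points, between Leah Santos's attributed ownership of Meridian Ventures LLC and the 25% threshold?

By parent–child attribution (R2), Leah Santos is treated as also owning Hana Santos's interest in Oakhollow Holdings Ltd, giving 62% + 23% = 85%.
Chain via Talon Shipping BV → Brightpath Pharma AG → Beacon Realty LP (R3): 49% × 84% × 57% × 33% = 7.742196% of Meridian Ventures LLC.
Chain via Oakhollow Holdings Ltd → Pinebrook Logistics SA → Halcyon Services GmbH (R3): 85% × 82% × 35% × 16% = 3.9032% of Meridian Ventures LLC.
Aggregating (R1): 7.742196% + 3.9032% = 11.645396%.
11.645396% falls short of the 25% threshold by 13.354604 percentage points.

13.354604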